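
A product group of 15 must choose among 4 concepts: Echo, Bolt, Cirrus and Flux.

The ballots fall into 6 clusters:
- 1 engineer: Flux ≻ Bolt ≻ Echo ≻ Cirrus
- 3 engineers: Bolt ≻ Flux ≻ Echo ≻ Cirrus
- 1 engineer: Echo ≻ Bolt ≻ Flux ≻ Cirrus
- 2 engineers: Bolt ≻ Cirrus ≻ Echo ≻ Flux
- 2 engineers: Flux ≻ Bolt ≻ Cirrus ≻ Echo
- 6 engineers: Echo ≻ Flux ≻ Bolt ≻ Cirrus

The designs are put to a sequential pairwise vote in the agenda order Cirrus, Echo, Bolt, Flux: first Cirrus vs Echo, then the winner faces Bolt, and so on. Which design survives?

Flux

Round 1: Cirrus vs Echo — 4–11, Echo advances.
Round 2: Echo vs Bolt — 7–8, Bolt advances.
Round 3: Bolt vs Flux — 6–9, Flux advances.
The agenda winner is Flux.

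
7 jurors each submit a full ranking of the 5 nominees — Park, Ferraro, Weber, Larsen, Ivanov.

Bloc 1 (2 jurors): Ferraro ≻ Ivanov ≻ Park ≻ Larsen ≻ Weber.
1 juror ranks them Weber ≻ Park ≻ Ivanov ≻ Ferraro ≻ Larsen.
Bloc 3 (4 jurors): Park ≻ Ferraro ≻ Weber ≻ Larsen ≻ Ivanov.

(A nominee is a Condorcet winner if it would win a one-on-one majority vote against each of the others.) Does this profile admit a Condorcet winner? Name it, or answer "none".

Park

Head-to-head results (7 jurors):
Park vs Ferraro: Park wins 5–2.
Park–Weber: Park 6–1.
Park vs Larsen: Park wins 7–0.
Park–Ivanov: Park 5–2.
Ferraro vs Weber: Ferraro wins 6–1.
Ferraro vs Larsen: Ferraro, 7–0.
Ferraro–Ivanov: Ferraro 6–1.
Weber vs Larsen: Weber wins 5–2.
Weber vs Ivanov: Weber, 5–2.
Larsen vs Ivanov: Larsen, 4–3.
Park beats each of Ferraro, Weber, Larsen, Ivanov — Park is the Condorcet winner.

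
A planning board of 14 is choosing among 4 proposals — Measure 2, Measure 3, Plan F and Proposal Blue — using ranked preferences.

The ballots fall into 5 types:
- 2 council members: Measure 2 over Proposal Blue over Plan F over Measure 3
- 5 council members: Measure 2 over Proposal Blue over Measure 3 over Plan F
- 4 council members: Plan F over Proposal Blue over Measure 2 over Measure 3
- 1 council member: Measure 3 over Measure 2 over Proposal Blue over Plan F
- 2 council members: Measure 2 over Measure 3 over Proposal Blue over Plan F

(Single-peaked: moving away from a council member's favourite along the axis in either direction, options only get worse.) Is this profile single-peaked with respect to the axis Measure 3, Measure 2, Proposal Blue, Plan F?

Axis positions: Measure 3=1, Measure 2=2, Proposal Blue=3, Plan F=4.
Type 1 (peak Measure 2 at position 2): ranking walks positions 2-3-4-1, expanding outward from the peak — single-peaked.
Type 2 (peak Measure 2 at position 2): ranking walks positions 2-3-1-4, expanding outward from the peak — single-peaked.
Type 3 (peak Plan F at position 4): ranking walks positions 4-3-2-1, expanding outward from the peak — single-peaked.
Type 4 (peak Measure 3 at position 1): ranking walks positions 1-2-3-4, expanding outward from the peak — single-peaked.
Type 5 (peak Measure 2 at position 2): ranking walks positions 2-1-3-4, expanding outward from the peak — single-peaked.
Every ranking is single-peaked on this axis.

yes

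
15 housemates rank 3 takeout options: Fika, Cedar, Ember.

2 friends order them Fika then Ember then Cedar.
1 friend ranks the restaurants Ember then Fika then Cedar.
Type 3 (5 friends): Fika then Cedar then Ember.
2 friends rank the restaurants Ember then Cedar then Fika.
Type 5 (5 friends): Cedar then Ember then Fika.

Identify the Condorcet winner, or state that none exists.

Head-to-head results (15 friends):
Fika vs Cedar: Fika wins 8–7.
Fika vs Ember: Ember wins 8–7.
Cedar vs Ember: Cedar, 10–5.
No restaurant is unbeaten: Fika loses to Ember; Cedar loses to Fika; Ember loses to Cedar. In particular Fika beats Cedar beats Ember beats Fika is a majority cycle — no Condorcet winner exists.

none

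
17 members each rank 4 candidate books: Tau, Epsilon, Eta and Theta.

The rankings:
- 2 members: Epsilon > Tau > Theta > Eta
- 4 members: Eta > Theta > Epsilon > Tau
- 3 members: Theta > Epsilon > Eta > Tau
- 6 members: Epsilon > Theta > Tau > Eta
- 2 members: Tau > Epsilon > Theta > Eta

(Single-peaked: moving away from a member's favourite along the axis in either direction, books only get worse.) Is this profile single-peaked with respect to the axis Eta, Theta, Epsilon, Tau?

Axis positions: Eta=1, Theta=2, Epsilon=3, Tau=4.
Faction 1 (peak Epsilon at position 3): ranking walks positions 3-4-2-1, expanding outward from the peak — single-peaked.
Faction 2 (peak Eta at position 1): ranking walks positions 1-2-3-4, expanding outward from the peak — single-peaked.
Faction 3 (peak Theta at position 2): ranking walks positions 2-3-1-4, expanding outward from the peak — single-peaked.
Faction 4 (peak Epsilon at position 3): ranking walks positions 3-2-4-1, expanding outward from the peak — single-peaked.
Faction 5 (peak Tau at position 4): ranking walks positions 4-3-2-1, expanding outward from the peak — single-peaked.
Every ranking is single-peaked on this axis.

yes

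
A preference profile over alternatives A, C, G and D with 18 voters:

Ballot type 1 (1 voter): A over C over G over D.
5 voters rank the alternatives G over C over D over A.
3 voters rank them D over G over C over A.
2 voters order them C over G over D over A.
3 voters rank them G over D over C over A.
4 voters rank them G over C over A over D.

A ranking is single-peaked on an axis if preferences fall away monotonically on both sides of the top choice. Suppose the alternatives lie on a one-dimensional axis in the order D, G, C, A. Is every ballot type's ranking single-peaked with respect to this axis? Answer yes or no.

Axis positions: D=1, G=2, C=3, A=4.
Ballot type 1 (peak A at position 4): ranking walks positions 4-3-2-1, expanding outward from the peak — single-peaked.
Ballot type 2 (peak G at position 2): ranking walks positions 2-3-1-4, expanding outward from the peak — single-peaked.
Ballot type 3 (peak D at position 1): ranking walks positions 1-2-3-4, expanding outward from the peak — single-peaked.
Ballot type 4 (peak C at position 3): ranking walks positions 3-2-1-4, expanding outward from the peak — single-peaked.
Ballot type 5 (peak G at position 2): ranking walks positions 2-1-3-4, expanding outward from the peak — single-peaked.
Ballot type 6 (peak G at position 2): ranking walks positions 2-3-4-1, expanding outward from the peak — single-peaked.
Every ranking is single-peaked on this axis.

yes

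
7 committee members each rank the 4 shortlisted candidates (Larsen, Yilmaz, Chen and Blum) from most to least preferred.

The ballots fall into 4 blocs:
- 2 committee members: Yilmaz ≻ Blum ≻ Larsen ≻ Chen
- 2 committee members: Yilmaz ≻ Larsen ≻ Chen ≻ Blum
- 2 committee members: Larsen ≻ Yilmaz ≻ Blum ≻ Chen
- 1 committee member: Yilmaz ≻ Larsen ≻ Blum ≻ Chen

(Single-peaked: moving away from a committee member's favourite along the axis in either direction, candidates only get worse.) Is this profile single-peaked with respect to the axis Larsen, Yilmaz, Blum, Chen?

no

Axis positions: Larsen=1, Yilmaz=2, Blum=3, Chen=4.
Bloc 1 (peak Yilmaz at position 2): ranking walks positions 2-3-1-4, expanding outward from the peak — single-peaked.
Bloc 2: ranking walks positions 2-1-4-3; Chen is ranked above Blum even though Blum lies between Chen and the peak Yilmaz on the axis — preferences dip and rise again. Not single-peaked.
Bloc 3 (peak Larsen at position 1): ranking walks positions 1-2-3-4, expanding outward from the peak — single-peaked.
Bloc 4 (peak Yilmaz at position 2): ranking walks positions 2-1-3-4, expanding outward from the peak — single-peaked.
Bloc 2 violates single-peakedness, so the profile is not single-peaked on this axis.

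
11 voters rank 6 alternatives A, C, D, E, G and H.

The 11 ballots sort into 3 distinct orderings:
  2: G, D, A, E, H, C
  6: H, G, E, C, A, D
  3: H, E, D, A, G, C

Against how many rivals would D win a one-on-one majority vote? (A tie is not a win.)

D against each rival (11 voters):
D–A: A 6–5.
D vs C: 2+3 = 5 for D, 6 for C — C by 6–5.
D vs E: 2 to 9, E.
D vs G: G, 8–3.
D vs H: D is ranked higher on 2 ballots, H on 9. H wins 9–2.
D beats no one; loses to A, C, E, G, H — 0 pairwise wins.

0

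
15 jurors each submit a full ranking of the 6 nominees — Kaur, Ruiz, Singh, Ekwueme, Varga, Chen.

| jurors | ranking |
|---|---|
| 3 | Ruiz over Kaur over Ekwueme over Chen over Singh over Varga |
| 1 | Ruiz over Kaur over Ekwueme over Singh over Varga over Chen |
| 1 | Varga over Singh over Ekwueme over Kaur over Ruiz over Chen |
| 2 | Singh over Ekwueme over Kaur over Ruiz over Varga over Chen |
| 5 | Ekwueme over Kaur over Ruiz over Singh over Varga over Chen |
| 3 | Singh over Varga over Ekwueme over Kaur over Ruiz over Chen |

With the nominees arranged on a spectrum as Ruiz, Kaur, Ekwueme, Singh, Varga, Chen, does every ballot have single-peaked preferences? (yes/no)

no

Axis positions: Ruiz=1, Kaur=2, Ekwueme=3, Singh=4, Varga=5, Chen=6.
Faction 1: ranking walks positions 1-2-3-6-4-5; Chen is ranked above Singh even though Singh lies between Chen and the peak Ruiz on the axis — preferences dip and rise again. Not single-peaked.
Faction 2 (peak Ruiz at position 1): ranking walks positions 1-2-3-4-5-6, expanding outward from the peak — single-peaked.
Faction 3 (peak Varga at position 5): ranking walks positions 5-4-3-2-1-6, expanding outward from the peak — single-peaked.
Faction 4 (peak Singh at position 4): ranking walks positions 4-3-2-1-5-6, expanding outward from the peak — single-peaked.
Faction 5 (peak Ekwueme at position 3): ranking walks positions 3-2-1-4-5-6, expanding outward from the peak — single-peaked.
Faction 6 (peak Singh at position 4): ranking walks positions 4-5-3-2-1-6, expanding outward from the peak — single-peaked.
Faction 1 violates single-peakedness, so the profile is not single-peaked on this axis.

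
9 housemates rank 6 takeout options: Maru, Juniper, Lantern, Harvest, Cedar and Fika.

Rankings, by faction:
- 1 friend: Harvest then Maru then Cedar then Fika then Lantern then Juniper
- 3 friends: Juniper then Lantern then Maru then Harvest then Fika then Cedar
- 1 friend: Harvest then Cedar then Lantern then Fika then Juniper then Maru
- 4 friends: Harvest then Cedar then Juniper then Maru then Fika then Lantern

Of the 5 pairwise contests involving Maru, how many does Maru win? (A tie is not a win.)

Maru against each rival (9 friends):
Maru vs Juniper: Juniper, 8–1.
Maru vs Lantern: Maru preferred on 1+4 = 5 ballots; Maru wins 5–4.
Maru vs Harvest: 3 for Maru, 6 for Harvest — Harvest by 6–3.
Maru vs Cedar: Maru is ranked higher on 1+3 = 4 ballots, Cedar on 5. Cedar wins 5–4.
Maru vs Fika: 1+3+4 = 8 for Maru, 1 for Fika — Maru by 8–1.
Maru beats Lantern, Fika; loses to Juniper, Harvest, Cedar — 2 pairwise wins.

2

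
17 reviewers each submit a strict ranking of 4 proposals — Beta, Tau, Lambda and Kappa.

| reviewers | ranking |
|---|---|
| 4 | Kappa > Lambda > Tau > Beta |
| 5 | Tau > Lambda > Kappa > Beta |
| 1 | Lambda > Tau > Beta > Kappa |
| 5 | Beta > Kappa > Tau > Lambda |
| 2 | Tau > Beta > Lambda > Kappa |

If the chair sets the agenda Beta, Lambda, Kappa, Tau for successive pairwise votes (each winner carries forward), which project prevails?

Round 1: Beta vs Lambda — 7–10, Lambda advances.
Round 2: Lambda vs Kappa — 8–9, Kappa advances.
Round 3: Kappa vs Tau — 9–8, Kappa advances.
The agenda winner is Kappa.

Kappa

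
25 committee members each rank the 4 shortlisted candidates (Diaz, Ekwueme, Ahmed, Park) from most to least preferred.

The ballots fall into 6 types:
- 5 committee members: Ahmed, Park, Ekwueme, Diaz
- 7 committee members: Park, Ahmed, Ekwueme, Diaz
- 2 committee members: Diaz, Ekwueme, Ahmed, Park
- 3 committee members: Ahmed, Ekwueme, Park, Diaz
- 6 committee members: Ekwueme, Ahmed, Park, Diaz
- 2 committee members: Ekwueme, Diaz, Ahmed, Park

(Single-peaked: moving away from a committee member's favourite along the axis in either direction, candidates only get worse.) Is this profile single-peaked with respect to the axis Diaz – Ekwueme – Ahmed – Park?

Axis positions: Diaz=1, Ekwueme=2, Ahmed=3, Park=4.
Type 1 (peak Ahmed at position 3): ranking walks positions 3-4-2-1, expanding outward from the peak — single-peaked.
Type 2 (peak Park at position 4): ranking walks positions 4-3-2-1, expanding outward from the peak — single-peaked.
Type 3 (peak Diaz at position 1): ranking walks positions 1-2-3-4, expanding outward from the peak — single-peaked.
Type 4 (peak Ahmed at position 3): ranking walks positions 3-2-4-1, expanding outward from the peak — single-peaked.
Type 5 (peak Ekwueme at position 2): ranking walks positions 2-3-4-1, expanding outward from the peak — single-peaked.
Type 6 (peak Ekwueme at position 2): ranking walks positions 2-1-3-4, expanding outward from the peak — single-peaked.
Every ranking is single-peaked on this axis.

yes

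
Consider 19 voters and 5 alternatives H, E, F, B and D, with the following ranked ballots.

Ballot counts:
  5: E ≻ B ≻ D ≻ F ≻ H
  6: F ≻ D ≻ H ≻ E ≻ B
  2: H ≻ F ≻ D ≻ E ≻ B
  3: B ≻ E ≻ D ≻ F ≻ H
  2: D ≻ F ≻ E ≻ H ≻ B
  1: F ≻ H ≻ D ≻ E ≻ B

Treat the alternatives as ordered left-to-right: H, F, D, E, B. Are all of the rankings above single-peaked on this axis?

Axis positions: H=1, F=2, D=3, E=4, B=5.
Bloc 1 (peak E at position 4): ranking walks positions 4-5-3-2-1, expanding outward from the peak — single-peaked.
Bloc 2 (peak F at position 2): ranking walks positions 2-3-1-4-5, expanding outward from the peak — single-peaked.
Bloc 3 (peak H at position 1): ranking walks positions 1-2-3-4-5, expanding outward from the peak — single-peaked.
Bloc 4 (peak B at position 5): ranking walks positions 5-4-3-2-1, expanding outward from the peak — single-peaked.
Bloc 5 (peak D at position 3): ranking walks positions 3-2-4-1-5, expanding outward from the peak — single-peaked.
Bloc 6 (peak F at position 2): ranking walks positions 2-1-3-4-5, expanding outward from the peak — single-peaked.
Every ranking is single-peaked on this axis.

yes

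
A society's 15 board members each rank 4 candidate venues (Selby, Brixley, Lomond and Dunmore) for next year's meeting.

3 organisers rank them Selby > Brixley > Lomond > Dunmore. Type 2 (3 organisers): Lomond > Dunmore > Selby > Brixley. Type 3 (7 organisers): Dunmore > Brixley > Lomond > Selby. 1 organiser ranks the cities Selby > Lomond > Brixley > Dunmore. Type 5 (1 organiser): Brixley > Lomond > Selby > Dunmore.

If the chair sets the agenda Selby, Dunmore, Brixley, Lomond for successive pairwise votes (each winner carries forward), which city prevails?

Lomond

Round 1: Selby vs Dunmore — 5–10, Dunmore advances.
Round 2: Dunmore vs Brixley — 10–5, Dunmore advances.
Round 3: Dunmore vs Lomond — 7–8, Lomond advances.
The agenda winner is Lomond.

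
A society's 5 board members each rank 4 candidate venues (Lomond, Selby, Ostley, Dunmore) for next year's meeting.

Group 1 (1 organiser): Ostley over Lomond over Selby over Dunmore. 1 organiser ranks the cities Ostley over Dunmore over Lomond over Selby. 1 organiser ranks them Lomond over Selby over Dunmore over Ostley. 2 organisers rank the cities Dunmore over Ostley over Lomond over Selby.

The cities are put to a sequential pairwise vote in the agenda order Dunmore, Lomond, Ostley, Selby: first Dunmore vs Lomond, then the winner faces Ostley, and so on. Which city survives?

Round 1: Dunmore vs Lomond — 3–2, Dunmore advances.
Round 2: Dunmore vs Ostley — 3–2, Dunmore advances.
Round 3: Dunmore vs Selby — 3–2, Dunmore advances.
Dunmore survives the agenda.

Dunmore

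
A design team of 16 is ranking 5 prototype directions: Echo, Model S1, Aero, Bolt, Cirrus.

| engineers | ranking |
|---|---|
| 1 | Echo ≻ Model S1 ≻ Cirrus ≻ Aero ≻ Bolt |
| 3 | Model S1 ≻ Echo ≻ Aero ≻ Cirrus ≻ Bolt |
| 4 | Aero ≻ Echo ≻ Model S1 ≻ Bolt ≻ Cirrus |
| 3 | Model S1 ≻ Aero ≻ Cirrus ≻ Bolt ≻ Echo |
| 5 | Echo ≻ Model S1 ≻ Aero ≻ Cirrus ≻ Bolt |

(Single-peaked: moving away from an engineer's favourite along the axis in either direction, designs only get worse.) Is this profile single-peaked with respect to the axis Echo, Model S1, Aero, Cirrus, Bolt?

Axis positions: Echo=1, Model S1=2, Aero=3, Cirrus=4, Bolt=5.
Cluster 1: ranking walks positions 1-2-4-3-5; Cirrus is ranked above Aero even though Aero lies between Cirrus and the peak Echo on the axis — preferences dip and rise again. Not single-peaked.
Cluster 2 (peak Model S1 at position 2): ranking walks positions 2-1-3-4-5, expanding outward from the peak — single-peaked.
Cluster 3: ranking walks positions 3-1-2-5-4; Echo is ranked above Model S1 even though Model S1 lies between Echo and the peak Aero on the axis — preferences dip and rise again. Not single-peaked.
Cluster 4 (peak Model S1 at position 2): ranking walks positions 2-3-4-5-1, expanding outward from the peak — single-peaked.
Cluster 5 (peak Echo at position 1): ranking walks positions 1-2-3-4-5, expanding outward from the peak — single-peaked.
Cluster 1 violates single-peakedness, so the profile is not single-peaked on this axis.

no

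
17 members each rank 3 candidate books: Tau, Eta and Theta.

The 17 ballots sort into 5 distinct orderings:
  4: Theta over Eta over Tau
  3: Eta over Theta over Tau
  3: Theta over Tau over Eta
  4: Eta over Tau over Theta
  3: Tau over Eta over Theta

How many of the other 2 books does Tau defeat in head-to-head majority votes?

0

Tau against each rival (17 members):
Tau vs Eta: Tau preferred on 3+3 = 6 ballots; Eta wins 11–6.
Tau–Theta: Theta 10–7.
Tau beats no one; loses to Eta, Theta — 0 pairwise wins.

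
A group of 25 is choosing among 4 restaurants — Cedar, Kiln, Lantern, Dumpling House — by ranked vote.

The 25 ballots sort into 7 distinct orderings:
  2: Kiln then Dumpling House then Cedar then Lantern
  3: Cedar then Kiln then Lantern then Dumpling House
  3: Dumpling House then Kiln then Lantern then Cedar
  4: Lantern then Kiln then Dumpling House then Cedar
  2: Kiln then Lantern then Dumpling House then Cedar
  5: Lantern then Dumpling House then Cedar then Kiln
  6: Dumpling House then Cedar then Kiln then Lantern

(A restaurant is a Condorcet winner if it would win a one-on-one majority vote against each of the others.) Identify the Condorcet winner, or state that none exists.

Pairwise majorities:
Cedar vs Kiln: Cedar, 14–11.
Cedar vs Lantern: 2+3+6 = 11 for Cedar, 14 for Lantern — Lantern by 14–11.
Cedar vs Dumpling House: Cedar is ranked higher on 3 ballots, Dumpling House on 22. Dumpling House wins 22–3.
Kiln vs Lantern: Kiln, 16–9.
Kiln–Dumpling House: Dumpling House 14–11.
Lantern vs Dumpling House: Lantern wins 14–11.
No restaurant is unbeaten: Cedar loses to Lantern; Kiln loses to Cedar; Lantern loses to Kiln; Dumpling House loses to Lantern. In particular Cedar → Kiln → Lantern → Cedar is a majority cycle — no Condorcet winner exists.

none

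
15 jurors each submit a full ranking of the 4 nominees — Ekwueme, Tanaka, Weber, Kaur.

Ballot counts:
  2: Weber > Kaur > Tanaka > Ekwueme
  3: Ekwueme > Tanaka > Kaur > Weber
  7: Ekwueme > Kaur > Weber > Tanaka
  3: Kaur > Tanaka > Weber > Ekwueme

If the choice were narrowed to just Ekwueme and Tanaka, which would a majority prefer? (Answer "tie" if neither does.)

Ekwueme

Ballots ranking Ekwueme above Tanaka: 3 + 7 = 10.
Ballots ranking Tanaka above Ekwueme: 15 − 10 = 5.
Ekwueme wins the head-to-head 10–5.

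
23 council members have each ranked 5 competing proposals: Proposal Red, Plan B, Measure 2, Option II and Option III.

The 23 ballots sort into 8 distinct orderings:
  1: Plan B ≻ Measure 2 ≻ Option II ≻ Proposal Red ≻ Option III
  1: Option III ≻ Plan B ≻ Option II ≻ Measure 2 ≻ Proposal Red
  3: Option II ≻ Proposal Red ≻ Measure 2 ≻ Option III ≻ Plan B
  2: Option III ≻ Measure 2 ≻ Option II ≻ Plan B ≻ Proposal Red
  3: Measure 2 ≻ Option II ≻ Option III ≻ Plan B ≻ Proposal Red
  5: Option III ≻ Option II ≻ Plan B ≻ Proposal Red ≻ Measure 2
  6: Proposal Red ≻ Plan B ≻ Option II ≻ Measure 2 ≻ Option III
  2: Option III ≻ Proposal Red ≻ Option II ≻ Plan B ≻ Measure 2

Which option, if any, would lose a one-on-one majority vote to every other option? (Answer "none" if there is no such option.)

none

Pairwise majorities:
Proposal Red–Plan B: Plan B 12–11.
Proposal Red vs Measure 2: 16 to 7, Proposal Red.
Proposal Red vs Option II: 8 to 15, Option II.
Proposal Red–Option III: Option III 13–10.
Plan B vs Measure 2: Plan B, 15–8.
Plan B vs Option II: Option II wins 15–8.
Plan B vs Option III: Plan B preferred on 1+6 = 7 ballots; Option III wins 16–7.
Measure 2 vs Option II: Measure 2 preferred on 1+2+3 = 6 ballots; Option II wins 17–6.
Measure 2 vs Option III: Measure 2 is ranked higher on 1+3+3+6 = 13 ballots, Option III on 10. Measure 2 wins 13–10.
Option II vs Option III: Option II, 13–10.
Every option wins at least one matchup (Proposal Red beats Measure 2; Plan B beats Proposal Red; Measure 2 beats Option III; Option II beats Proposal Red; Option III beats Proposal Red), so there is no Condorcet loser.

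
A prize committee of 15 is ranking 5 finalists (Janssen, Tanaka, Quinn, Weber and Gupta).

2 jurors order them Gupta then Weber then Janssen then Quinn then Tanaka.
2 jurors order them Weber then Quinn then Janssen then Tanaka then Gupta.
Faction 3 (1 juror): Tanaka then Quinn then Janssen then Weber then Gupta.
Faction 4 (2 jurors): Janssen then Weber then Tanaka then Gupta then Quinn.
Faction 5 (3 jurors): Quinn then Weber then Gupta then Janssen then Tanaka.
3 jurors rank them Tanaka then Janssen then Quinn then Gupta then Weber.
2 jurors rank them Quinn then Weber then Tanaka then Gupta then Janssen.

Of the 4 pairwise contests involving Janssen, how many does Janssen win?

2

Janssen against each rival (15 jurors):
Janssen–Tanaka: Janssen 9–6.
Janssen–Quinn: Quinn 8–7.
Janssen vs Weber: Weber, 9–6.
Janssen vs Gupta: Janssen wins 8–7.
Janssen beats Tanaka, Gupta; loses to Quinn, Weber — 2 pairwise wins.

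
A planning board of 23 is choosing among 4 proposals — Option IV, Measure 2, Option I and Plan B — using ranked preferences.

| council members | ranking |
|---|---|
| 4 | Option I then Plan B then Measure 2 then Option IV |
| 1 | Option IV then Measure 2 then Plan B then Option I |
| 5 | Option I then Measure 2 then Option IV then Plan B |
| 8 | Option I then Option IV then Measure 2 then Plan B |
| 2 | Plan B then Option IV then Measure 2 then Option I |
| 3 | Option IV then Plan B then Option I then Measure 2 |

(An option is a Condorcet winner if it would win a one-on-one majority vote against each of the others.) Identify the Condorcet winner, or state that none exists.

Option I

Pairwise majorities:
Option IV vs Measure 2: Option IV wins 14–9.
Option IV–Option I: Option I 17–6.
Option IV vs Plan B: Option IV wins 17–6.
Measure 2 vs Option I: Option I wins 20–3.
Measure 2–Plan B: Measure 2 14–9.
Option I vs Plan B: Option I, 17–6.
Option I wins every pairwise contest, so Option I is the Condorcet winner.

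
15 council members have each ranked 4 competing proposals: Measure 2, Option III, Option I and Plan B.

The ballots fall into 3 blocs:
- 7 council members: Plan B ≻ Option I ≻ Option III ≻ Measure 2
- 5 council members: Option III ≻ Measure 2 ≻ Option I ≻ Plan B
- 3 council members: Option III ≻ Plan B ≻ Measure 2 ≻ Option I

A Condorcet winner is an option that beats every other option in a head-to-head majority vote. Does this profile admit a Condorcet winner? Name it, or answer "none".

Pairwise majorities:
Measure 2 vs Option III: Option III, 15–0.
Measure 2 vs Option I: Measure 2, 8–7.
Measure 2 vs Plan B: Plan B, 10–5.
Option III–Option I: Option III 8–7.
Option III vs Plan B: Option III wins 8–7.
Option I–Plan B: Plan B 10–5.
Option III wins every pairwise contest, so Option III is the Condorcet winner.

Option III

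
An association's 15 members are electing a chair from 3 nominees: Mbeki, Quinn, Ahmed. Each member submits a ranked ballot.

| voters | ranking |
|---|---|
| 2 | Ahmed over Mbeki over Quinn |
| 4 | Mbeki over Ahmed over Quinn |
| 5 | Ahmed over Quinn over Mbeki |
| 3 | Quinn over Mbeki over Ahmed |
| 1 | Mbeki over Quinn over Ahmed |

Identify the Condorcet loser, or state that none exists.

Head-to-head results (15 voters):
Mbeki vs Quinn: Quinn wins 8–7.
Mbeki vs Ahmed: Mbeki preferred on 4+3+1 = 8 ballots; Mbeki wins 8–7.
Quinn vs Ahmed: Quinn preferred on 3+1 = 4 ballots; Ahmed wins 11–4.
Each candidate has at least one pairwise win (Mbeki beats Ahmed; Quinn beats Mbeki; Ahmed beats Quinn) — no Condorcet loser.

none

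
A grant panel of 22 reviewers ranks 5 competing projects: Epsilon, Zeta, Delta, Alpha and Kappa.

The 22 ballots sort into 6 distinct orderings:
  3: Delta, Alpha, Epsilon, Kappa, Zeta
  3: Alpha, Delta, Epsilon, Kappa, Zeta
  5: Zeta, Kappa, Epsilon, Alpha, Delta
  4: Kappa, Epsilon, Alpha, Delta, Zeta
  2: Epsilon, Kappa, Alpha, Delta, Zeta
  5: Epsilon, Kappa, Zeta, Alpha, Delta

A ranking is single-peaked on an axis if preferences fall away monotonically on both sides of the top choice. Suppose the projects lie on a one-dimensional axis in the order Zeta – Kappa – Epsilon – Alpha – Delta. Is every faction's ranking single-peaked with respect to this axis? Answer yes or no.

Axis positions: Zeta=1, Kappa=2, Epsilon=3, Alpha=4, Delta=5.
Faction 1 (peak Delta at position 5): ranking walks positions 5-4-3-2-1, expanding outward from the peak — single-peaked.
Faction 2 (peak Alpha at position 4): ranking walks positions 4-5-3-2-1, expanding outward from the peak — single-peaked.
Faction 3 (peak Zeta at position 1): ranking walks positions 1-2-3-4-5, expanding outward from the peak — single-peaked.
Faction 4 (peak Kappa at position 2): ranking walks positions 2-3-4-5-1, expanding outward from the peak — single-peaked.
Faction 5 (peak Epsilon at position 3): ranking walks positions 3-2-4-5-1, expanding outward from the peak — single-peaked.
Faction 6 (peak Epsilon at position 3): ranking walks positions 3-2-1-4-5, expanding outward from the peak — single-peaked.
Every ranking is single-peaked on this axis.

yes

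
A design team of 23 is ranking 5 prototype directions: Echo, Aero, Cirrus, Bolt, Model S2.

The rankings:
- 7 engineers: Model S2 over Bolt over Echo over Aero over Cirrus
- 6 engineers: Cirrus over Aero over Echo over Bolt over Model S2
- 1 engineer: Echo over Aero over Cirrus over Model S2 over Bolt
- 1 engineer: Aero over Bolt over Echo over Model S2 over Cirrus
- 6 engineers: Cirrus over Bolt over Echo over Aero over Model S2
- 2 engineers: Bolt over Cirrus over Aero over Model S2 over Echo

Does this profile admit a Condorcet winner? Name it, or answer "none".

Cirrus

Pairwise majorities:
Echo–Aero: Echo 14–9.
Echo vs Cirrus: Cirrus, 14–9.
Echo vs Bolt: Bolt, 16–7.
Echo vs Model S2: Echo is ranked higher on 6+1+1+6 = 14 ballots, Model S2 on 9. Echo wins 14–9.
Aero vs Cirrus: Aero preferred on 7+1+1 = 9 ballots; Cirrus wins 14–9.
Aero–Bolt: Bolt 15–8.
Aero vs Model S2: Aero, 16–7.
Cirrus vs Bolt: Cirrus, 13–10.
Cirrus vs Model S2: 15 to 8, Cirrus.
Bolt vs Model S2: Bolt is ranked higher on 6+1+6+2 = 15 ballots, Model S2 on 8. Bolt wins 15–8.
Cirrus beats each of Echo, Aero, Bolt, Model S2 — Cirrus is the Condorcet winner.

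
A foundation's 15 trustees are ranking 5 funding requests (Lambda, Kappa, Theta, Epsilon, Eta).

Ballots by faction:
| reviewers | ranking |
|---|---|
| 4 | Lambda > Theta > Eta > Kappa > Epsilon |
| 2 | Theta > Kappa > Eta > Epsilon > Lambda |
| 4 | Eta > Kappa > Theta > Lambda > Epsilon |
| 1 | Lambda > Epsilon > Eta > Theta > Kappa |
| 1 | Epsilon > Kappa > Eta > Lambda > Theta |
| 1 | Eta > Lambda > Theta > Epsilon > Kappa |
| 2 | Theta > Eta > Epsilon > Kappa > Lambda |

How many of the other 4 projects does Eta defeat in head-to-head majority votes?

3

Eta against each rival (15 reviewers):
Eta vs Lambda: Eta, 10–5.
Eta vs Kappa: Eta wins 12–3.
Eta–Theta: Theta 8–7.
Eta vs Epsilon: 13 to 2, Eta.
Eta beats Lambda, Kappa, Epsilon; loses to Theta — 3 pairwise wins.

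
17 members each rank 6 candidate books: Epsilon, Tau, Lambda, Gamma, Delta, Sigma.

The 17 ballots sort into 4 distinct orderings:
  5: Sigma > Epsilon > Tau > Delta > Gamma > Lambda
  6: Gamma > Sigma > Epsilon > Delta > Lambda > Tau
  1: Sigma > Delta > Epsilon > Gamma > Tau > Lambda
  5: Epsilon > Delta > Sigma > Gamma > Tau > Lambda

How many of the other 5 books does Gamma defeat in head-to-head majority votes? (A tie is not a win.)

Gamma against each rival (17 members):
Gamma vs Epsilon: Epsilon, 11–6.
Gamma vs Tau: 12 to 5, Gamma.
Gamma vs Lambda: Gamma, 17–0.
Gamma–Delta: Delta 11–6.
Gamma vs Sigma: Sigma wins 11–6.
Gamma beats Tau, Lambda; loses to Epsilon, Delta, Sigma — 2 pairwise wins.

2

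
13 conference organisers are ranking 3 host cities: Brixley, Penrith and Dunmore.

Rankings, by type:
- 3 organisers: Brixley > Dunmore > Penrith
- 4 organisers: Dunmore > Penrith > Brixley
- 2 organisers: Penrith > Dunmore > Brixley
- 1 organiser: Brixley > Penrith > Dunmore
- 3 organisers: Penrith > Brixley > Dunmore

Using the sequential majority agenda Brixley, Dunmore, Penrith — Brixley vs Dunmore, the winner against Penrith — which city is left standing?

Round 1: Brixley vs Dunmore — 7–6, Brixley advances.
Round 2: Brixley vs Penrith — 4–9, Penrith advances.
The agenda winner is Penrith.

Penrith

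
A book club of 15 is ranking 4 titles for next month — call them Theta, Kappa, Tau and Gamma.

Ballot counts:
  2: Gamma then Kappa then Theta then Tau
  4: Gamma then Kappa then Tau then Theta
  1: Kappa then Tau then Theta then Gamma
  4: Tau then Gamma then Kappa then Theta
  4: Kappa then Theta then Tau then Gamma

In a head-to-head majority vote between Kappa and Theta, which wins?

Ballots ranking Kappa above Theta: 2 + 4 + 1 + 4 + 4 = 15.
Ballots ranking Theta above Kappa: 15 − 15 = 0.
Kappa wins the head-to-head 15–0.

Kappa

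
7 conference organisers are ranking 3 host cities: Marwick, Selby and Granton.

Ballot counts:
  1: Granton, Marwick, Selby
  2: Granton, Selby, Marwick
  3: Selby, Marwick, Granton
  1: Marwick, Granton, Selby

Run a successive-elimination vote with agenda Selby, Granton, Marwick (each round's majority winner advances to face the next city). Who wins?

Round 1: Selby vs Granton — 3–4, Granton advances.
Round 2: Granton vs Marwick — 3–4, Marwick advances.
Marwick survives the agenda.

Marwick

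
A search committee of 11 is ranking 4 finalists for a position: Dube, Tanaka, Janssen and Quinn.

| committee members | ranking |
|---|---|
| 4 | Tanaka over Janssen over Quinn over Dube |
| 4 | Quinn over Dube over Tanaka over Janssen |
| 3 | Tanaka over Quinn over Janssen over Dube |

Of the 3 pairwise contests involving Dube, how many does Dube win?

Dube against each rival (11 committee members):
Dube vs Tanaka: Tanaka, 7–4.
Dube vs Janssen: Dube is ranked higher on 4 ballots, Janssen on 7. Janssen wins 7–4.
Dube–Quinn: Quinn 11–0.
Dube beats no one; loses to Tanaka, Janssen, Quinn — 0 pairwise wins.

0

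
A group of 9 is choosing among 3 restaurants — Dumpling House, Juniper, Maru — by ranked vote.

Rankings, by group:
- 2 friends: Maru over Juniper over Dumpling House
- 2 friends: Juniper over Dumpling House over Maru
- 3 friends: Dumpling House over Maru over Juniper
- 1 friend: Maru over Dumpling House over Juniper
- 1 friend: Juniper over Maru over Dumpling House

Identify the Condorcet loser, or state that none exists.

Head-to-head results (9 friends):
Dumpling House vs Juniper: 3+1 = 4 for Dumpling House, 5 for Juniper — Juniper by 5–4.
Dumpling House vs Maru: Dumpling House preferred on 2+3 = 5 ballots; Dumpling House wins 5–4.
Juniper vs Maru: 2+1 = 3 for Juniper, 6 for Maru — Maru by 6–3.
Every restaurant wins at least one matchup (Dumpling House beats Maru; Juniper beats Dumpling House; Maru beats Juniper), so there is no Condorcet loser.

none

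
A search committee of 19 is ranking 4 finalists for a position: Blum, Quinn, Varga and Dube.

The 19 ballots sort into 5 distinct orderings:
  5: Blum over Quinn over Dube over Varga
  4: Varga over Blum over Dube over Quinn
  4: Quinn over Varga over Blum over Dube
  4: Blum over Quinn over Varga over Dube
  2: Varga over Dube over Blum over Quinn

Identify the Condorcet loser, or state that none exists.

Dube

Pairwise majorities:
Blum vs Quinn: Blum wins 15–4.
Blum vs Varga: Varga wins 10–9.
Blum vs Dube: Blum wins 17–2.
Quinn vs Varga: Quinn wins 13–6.
Quinn–Dube: Quinn 13–6.
Varga vs Dube: 14 to 5, Varga.
Dube is beaten in every head-to-head and is the Condorcet loser.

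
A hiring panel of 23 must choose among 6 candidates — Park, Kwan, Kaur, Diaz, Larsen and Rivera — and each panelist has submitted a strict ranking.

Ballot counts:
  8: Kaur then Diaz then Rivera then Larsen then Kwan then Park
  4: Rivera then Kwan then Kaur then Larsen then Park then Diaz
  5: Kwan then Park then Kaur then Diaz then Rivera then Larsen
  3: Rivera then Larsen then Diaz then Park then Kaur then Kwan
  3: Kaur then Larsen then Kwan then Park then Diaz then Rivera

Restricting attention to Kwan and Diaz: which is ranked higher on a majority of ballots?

Ballots ranking Kwan above Diaz: 4 + 5 + 3 = 12.
Ballots ranking Diaz above Kwan: 23 − 12 = 11.
Kwan wins the head-to-head 12–11.

Kwan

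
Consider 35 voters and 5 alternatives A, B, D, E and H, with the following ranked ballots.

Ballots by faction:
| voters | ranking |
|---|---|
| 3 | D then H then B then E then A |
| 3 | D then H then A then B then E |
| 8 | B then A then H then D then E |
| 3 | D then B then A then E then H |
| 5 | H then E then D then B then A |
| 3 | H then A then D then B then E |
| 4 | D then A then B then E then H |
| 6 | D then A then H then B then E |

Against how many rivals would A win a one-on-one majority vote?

2

A against each rival (35 voters):
A vs B: A is ranked higher on 3+3+4+6 = 16 ballots, B on 19. B wins 19–16.
A vs D: 8+3 = 11 for A, 24 for D — D by 24–11.
A vs E: A is ranked higher on 3+8+3+3+4+6 = 27 ballots, E on 8. A wins 27–8.
A vs H: A preferred on 8+3+4+6 = 21 ballots; A wins 21–14.
A beats E, H; loses to B, D — 2 pairwise wins.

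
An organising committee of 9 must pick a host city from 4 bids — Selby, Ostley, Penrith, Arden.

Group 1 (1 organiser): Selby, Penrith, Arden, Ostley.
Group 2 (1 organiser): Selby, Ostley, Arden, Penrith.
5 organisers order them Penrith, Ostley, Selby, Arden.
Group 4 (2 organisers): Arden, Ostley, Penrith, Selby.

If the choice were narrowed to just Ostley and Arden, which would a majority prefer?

Ostley

Ballots ranking Ostley above Arden: 1 + 5 = 6.
Ballots ranking Arden above Ostley: 9 − 6 = 3.
Ostley wins the head-to-head 6–3.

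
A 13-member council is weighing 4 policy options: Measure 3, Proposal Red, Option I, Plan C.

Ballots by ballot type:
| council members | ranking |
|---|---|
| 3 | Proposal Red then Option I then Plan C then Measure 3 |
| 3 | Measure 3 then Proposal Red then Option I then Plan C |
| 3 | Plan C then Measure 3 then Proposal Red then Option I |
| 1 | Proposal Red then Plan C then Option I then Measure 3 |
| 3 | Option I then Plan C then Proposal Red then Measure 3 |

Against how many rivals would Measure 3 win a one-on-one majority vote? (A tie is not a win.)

Measure 3 against each rival (13 council members):
Measure 3 vs Proposal Red: Measure 3 is ranked higher on 3+3 = 6 ballots, Proposal Red on 7. Proposal Red wins 7–6.
Measure 3 vs Option I: Option I wins 7–6.
Measure 3–Plan C: Plan C 10–3.
Measure 3 beats no one; loses to Proposal Red, Option I, Plan C — 0 pairwise wins.

0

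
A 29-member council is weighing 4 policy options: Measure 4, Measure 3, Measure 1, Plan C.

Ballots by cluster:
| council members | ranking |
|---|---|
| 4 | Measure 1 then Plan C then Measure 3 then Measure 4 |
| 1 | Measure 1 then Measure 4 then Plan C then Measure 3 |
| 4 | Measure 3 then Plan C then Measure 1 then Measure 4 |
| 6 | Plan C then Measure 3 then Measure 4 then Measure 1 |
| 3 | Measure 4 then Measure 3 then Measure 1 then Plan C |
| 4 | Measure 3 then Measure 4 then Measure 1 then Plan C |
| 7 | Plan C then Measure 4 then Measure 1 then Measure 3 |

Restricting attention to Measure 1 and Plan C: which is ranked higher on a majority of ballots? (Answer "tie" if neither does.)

Ballots ranking Measure 1 above Plan C: 4 + 1 + 3 + 4 = 12.
Ballots ranking Plan C above Measure 1: 29 − 12 = 17.
Plan C wins the head-to-head 17–12.

Plan C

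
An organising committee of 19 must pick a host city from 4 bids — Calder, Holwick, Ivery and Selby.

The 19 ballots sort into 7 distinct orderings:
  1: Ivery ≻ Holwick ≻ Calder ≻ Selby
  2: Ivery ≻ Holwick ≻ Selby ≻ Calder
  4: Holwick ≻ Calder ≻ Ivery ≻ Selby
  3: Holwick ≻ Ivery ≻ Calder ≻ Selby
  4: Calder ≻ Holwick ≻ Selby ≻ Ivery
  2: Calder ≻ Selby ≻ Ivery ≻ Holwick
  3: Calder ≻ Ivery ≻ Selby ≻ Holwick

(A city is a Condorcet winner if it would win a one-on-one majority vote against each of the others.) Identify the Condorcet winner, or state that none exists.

Holwick

Pairwise majorities:
Calder vs Holwick: 9 to 10, Holwick.
Calder vs Ivery: 4+4+2+3 = 13 for Calder, 6 for Ivery — Calder by 13–6.
Calder vs Selby: Calder preferred on 1+4+3+4+2+3 = 17 ballots; Calder wins 17–2.
Holwick vs Ivery: 4+3+4 = 11 for Holwick, 8 for Ivery — Holwick by 11–8.
Holwick vs Selby: 14 to 5, Holwick.
Ivery vs Selby: 13 to 6, Ivery.
Holwick defeats every rival head-to-head and is the Condorcet winner.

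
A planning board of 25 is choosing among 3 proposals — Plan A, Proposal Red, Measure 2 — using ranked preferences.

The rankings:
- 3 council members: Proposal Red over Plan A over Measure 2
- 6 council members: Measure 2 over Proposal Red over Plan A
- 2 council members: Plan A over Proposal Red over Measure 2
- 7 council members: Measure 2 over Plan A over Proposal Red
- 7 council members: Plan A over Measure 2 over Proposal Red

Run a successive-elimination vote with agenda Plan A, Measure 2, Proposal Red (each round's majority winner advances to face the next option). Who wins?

Measure 2

Round 1: Plan A vs Measure 2 — 12–13, Measure 2 advances.
Round 2: Measure 2 vs Proposal Red — 20–5, Measure 2 advances.
The agenda winner is Measure 2.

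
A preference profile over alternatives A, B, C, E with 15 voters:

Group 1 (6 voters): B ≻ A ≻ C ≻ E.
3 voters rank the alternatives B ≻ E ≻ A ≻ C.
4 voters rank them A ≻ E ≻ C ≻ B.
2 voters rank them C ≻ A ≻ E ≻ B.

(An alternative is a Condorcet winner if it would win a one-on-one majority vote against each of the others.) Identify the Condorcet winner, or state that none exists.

B

Check each pair by majority over 15 ballots:
A vs B: A preferred on 4+2 = 6 ballots; B wins 9–6.
A vs C: 13 to 2, A.
A vs E: A preferred on 6+4+2 = 12 ballots; A wins 12–3.
B vs C: B preferred on 6+3 = 9 ballots; B wins 9–6.
B vs E: 6+3 = 9 for B, 6 for E — B by 9–6.
C vs E: C preferred on 6+2 = 8 ballots; C wins 8–7.
B defeats every rival head-to-head and is the Condorcet winner.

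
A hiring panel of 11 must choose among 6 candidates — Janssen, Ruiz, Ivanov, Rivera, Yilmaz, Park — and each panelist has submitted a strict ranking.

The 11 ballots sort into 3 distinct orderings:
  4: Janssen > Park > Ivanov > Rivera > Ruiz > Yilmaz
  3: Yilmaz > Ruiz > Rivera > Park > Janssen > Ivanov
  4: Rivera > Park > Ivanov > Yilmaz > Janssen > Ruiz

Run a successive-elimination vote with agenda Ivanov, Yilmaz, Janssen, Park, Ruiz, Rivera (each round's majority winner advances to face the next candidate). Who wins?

Rivera

Round 1: Ivanov vs Yilmaz — 8–3, Ivanov advances.
Round 2: Ivanov vs Janssen — 4–7, Janssen advances.
Round 3: Janssen vs Park — 4–7, Park advances.
Round 4: Park vs Ruiz — 8–3, Park advances.
Round 5: Park vs Rivera — 4–7, Rivera advances.
Rivera survives the agenda.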